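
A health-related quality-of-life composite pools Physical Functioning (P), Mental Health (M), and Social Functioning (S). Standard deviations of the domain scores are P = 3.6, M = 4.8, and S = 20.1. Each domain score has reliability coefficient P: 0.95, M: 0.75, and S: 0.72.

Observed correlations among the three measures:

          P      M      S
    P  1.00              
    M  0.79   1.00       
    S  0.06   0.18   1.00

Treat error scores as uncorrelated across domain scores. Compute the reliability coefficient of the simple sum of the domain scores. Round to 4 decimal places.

Var(P+M+S) = 3.6² + 4.8² + 20.1² + 2·[3.6·4.8·0.79 + 3.6·20.1·0.06 + 4.8·20.1·0.18] = 440.01 + 70.7184 = 510.728.
With uncorrelated errors the cross-covariances are all true-score covariance, so they carry over unchanged; only the diagonal terms shrink to ρᵢσᵢ².
True-score variance = [3.6²·0.95 + 4.8²·0.75 + 20.1²·0.72] + 70.7184 = 320.479 + 70.7184 = 391.198.
Reliability = 391.198 / 510.728 = 0.7660.

0.7660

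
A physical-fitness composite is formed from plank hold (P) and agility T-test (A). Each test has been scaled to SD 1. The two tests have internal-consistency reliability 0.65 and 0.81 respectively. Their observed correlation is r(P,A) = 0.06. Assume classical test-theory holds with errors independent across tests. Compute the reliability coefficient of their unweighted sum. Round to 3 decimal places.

0.745

Var(P+A) = 2 + 2·[0.06] = 2 + 0.12 = 2.12.
Because errors are independent across components, Cov(Tᵢ,Tⱼ) = Cov(Xᵢ,Xⱼ); the off-diagonal part of the true-score variance is the same as above.
True-score variance = [0.65 + 0.81] + 0.12 = 1.46 + 0.12 = 1.58.
Reliability = 1.58 / 2.12 = 0.745.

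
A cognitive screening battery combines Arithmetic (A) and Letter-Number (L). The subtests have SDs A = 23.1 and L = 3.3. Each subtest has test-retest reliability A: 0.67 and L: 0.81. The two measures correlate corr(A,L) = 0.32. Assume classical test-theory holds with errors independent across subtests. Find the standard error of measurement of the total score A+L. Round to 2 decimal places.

Var(total) = 544.5 + 48.7872 = 593.287.
True-score variance = 366.34 + 48.7872 = 415.127, so reliability = 0.6997.
Error variance = 593.287 − 415.127 = 178.16; SEM = √178.16 = 13.35.

13.35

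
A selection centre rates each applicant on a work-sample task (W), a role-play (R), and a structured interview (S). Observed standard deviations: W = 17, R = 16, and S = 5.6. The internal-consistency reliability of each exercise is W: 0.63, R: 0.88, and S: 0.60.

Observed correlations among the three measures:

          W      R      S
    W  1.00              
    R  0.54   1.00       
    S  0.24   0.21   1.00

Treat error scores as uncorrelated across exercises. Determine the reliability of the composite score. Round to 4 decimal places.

Var(W+R+S) = 17² + 16² + 5.6² + 2·[17·16·0.54 + 17·5.6·0.24 + 16·5.6·0.21] = 576.36 + 377.088 = 953.448.
Because errors are independent across components, Cov(Tᵢ,Tⱼ) = Cov(Xᵢ,Xⱼ); the off-diagonal part of the true-score variance is the same as above.
True-score variance = [17²·0.63 + 16²·0.88 + 5.6²·0.60] + 377.088 = 426.166 + 377.088 = 803.254.
Reliability = 803.254 / 953.448 = 0.8425.

0.8425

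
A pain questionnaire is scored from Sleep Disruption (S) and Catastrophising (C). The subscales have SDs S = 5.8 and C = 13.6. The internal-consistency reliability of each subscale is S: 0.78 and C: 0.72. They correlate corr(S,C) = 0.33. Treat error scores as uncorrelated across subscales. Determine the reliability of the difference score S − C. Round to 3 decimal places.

0.645

Var(S−C) = 5.8² + 13.6² − 2·5.8·13.6·0.33 = 218.6 − 52.0608 = 166.539.
Because errors are independent across components, Cov(Tᵢ,Tⱼ) = Cov(Xᵢ,Xⱼ); the off-diagonal part of the true-score variance is the same as above.
True-score variance = [5.8²·0.78 + 13.6²·0.72] − 52.0608 = 159.41 − 52.0608 = 107.35.
Reliability = 107.35 / 166.539 = 0.645.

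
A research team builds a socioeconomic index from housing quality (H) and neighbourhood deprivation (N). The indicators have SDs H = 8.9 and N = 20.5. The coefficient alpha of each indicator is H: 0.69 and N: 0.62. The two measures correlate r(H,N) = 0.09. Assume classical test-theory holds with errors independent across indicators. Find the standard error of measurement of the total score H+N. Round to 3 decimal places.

Var(total) = 499.46 + 32.841 = 532.301.
True-score variance = 315.21 + 32.841 = 348.051, so reliability = 0.6539.
Error variance = 532.301 − 348.051 = 184.25; SEM = √184.25 = 13.574.

13.574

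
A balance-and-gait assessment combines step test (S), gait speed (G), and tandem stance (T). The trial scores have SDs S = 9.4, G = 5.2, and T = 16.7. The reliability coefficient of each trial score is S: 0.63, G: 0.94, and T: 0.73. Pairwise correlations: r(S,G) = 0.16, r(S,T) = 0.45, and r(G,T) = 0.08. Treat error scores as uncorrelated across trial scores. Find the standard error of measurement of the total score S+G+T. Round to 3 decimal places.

Var(total) = 394.29 + 170.818 = 565.108.
True-score variance = 284.674 + 170.818 = 455.492, so reliability = 0.8060.
Error variance = 565.108 − 455.492 = 109.616; SEM = √109.616 = 10.470.

10.470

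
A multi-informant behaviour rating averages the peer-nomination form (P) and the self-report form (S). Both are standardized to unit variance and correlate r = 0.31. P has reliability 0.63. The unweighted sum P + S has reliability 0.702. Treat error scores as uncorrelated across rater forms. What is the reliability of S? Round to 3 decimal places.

0.589

Var(P+S) = 2 + 2·0.31 = 2.620.
True-score variance = ρ_P + ρ_S + 2·0.31, so 0.702 = (0.63 + ρ_S + 0.62) / 2.620.
ρ_S = 0.702·2.620 − 0.63 − 0.62 = 0.589.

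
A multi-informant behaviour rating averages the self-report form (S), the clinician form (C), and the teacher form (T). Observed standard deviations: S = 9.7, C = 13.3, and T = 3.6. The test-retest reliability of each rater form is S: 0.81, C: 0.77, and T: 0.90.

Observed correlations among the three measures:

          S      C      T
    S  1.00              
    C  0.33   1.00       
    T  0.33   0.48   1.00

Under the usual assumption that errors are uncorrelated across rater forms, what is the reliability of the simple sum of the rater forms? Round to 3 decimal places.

Var(S+C+T) = 9.7² + 13.3² + 3.6² + 2·[9.7·13.3·0.33 + 9.7·3.6·0.33 + 13.3·3.6·0.48] = 283.94 + 154.159 = 438.099.
Under uncorrelated errors the observed covariances equal the true-score covariances, so only the own-variance terms attenuate.
True-score variance = [9.7²·0.81 + 13.3²·0.77 + 3.6²·0.90] + 154.159 = 224.082 + 154.159 = 378.241.
Reliability = 378.241 / 438.099 = 0.863.

0.863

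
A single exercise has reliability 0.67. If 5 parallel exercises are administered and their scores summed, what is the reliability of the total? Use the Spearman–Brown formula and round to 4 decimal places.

0.9103

ρ_k = kρ / (1 + (k−1)ρ) = 5·0.67 / (1 + 4·0.67) = 3.350 / 3.680 = 0.9103.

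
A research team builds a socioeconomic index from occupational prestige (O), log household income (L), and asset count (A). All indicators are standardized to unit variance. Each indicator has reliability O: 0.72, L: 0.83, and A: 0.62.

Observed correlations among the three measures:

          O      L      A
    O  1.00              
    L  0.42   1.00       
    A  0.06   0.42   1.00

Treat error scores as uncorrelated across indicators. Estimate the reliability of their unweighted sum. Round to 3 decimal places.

Var(O+L+A) = 3 + 2·[0.42 + 0.06 + 0.42] = 3 + 1.8 = 4.8.
With uncorrelated errors the cross-covariances are all true-score covariance, so they carry over unchanged; only the diagonal terms shrink to ρᵢσᵢ².
True-score variance = [0.72 + 0.83 + 0.62] + 1.8 = 2.17 + 1.8 = 3.97.
Reliability = 3.97 / 4.8 = 0.827.

0.827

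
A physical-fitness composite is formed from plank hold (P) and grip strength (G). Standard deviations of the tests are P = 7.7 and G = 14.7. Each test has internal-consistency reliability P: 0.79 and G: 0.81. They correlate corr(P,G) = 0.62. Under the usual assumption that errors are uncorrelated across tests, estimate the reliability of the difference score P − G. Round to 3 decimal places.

0.604

Var(P−G) = 7.7² + 14.7² − 2·7.7·14.7·0.62 = 275.38 − 140.356 = 135.024.
Because errors are independent across components, Cov(Tᵢ,Tⱼ) = Cov(Xᵢ,Xⱼ); the off-diagonal part of the true-score variance is the same as above.
True-score variance = [7.7²·0.79 + 14.7²·0.81] − 140.356 = 221.872 − 140.356 = 81.5164.
Reliability = 81.5164 / 135.024 = 0.604.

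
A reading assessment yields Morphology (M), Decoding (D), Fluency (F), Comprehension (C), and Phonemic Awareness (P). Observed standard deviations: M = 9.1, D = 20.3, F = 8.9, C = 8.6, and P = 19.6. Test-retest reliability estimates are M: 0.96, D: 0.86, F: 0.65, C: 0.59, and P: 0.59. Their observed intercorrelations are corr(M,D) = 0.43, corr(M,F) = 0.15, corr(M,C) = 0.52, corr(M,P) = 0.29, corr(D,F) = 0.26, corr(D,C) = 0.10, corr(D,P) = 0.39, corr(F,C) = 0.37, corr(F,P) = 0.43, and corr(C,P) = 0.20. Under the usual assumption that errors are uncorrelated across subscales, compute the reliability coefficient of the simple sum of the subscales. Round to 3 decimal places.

Var(M+D+F+C+P) = 9.1² + 20.3² + 8.9² + 8.6² + 19.6² + 2·[9.1·20.3·0.43 + 9.1·8.9·0.15 + 9.1·8.6·0.52 + 9.1·19.6·0.29 + 20.3·8.9·0.26 + 20.3·8.6·0.10 + 20.3·19.6·0.39 + 8.9·8.6·0.37 + 8.9·19.6·0.43 + 8.6·19.6·0.20] = 1032.23 + 1081.3 = 2113.53.
Under uncorrelated errors the observed covariances equal the true-score covariances, so only the own-variance terms attenuate.
True-score variance = [9.1²·0.96 + 20.3²·0.86 + 8.9²·0.65 + 8.6²·0.59 + 19.6²·0.59] + 1081.3 = 755.672 + 1081.3 = 1836.97.
Reliability = 1836.97 / 2113.53 = 0.869.

0.869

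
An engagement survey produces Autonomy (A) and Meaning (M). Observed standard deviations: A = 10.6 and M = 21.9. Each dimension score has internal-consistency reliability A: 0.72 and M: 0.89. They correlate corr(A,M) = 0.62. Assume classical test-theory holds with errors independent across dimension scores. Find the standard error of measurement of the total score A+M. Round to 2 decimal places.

Var(total) = 591.97 + 287.854 = 879.824.
True-score variance = 507.752 + 287.854 = 795.606, so reliability = 0.9043.
Error variance = 879.824 − 795.606 = 84.2179; SEM = √84.2179 = 9.18.

9.18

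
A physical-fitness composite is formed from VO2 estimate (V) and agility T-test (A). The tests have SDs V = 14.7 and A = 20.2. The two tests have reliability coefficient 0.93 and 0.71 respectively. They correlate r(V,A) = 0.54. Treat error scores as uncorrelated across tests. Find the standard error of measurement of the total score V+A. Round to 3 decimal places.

Var(total) = 624.13 + 320.695 = 944.825.
True-score variance = 490.672 + 320.695 = 811.367, so reliability = 0.8587.
Error variance = 944.825 − 811.367 = 133.458; SEM = √133.458 = 11.552.

11.552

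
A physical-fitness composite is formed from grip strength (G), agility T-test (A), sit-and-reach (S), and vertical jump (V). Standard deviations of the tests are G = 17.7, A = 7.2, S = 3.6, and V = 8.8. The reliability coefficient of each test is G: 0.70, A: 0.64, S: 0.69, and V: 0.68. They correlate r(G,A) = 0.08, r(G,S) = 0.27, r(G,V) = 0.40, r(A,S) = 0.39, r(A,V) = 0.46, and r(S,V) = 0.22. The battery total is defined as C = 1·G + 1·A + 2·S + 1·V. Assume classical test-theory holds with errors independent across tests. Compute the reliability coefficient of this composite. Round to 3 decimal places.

0.816

Var(C) = 17.7² + 7.2² + 2²·3.6² + 8.8² + 2·[17.7·7.2·0.08 + 2·17.7·3.6·0.27 + 17.7·8.8·0.40 + 2·7.2·3.6·0.39 + 7.2·8.8·0.46 + 2·3.6·8.8·0.22] = 494.41 + 340.421 = 834.831.
With uncorrelated errors the cross-covariances are all true-score covariance, so they carry over unchanged; only the diagonal terms shrink to ρᵢσᵢ².
True-score variance = [17.7²·0.70 + 7.2²·0.64 + 2²·3.6²·0.69 + 8.8²·0.68] + 340.421 = 340.909 + 340.421 = 681.33.
Reliability = 681.33 / 834.831 = 0.816.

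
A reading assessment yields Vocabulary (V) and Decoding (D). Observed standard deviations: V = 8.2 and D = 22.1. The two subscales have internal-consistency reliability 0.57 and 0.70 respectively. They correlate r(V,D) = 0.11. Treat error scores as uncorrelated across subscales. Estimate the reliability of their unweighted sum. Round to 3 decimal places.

Var(V+D) = 8.2² + 22.1² + 2·[8.2·22.1·0.11] = 555.65 + 39.8684 = 595.518.
Under uncorrelated errors the observed covariances equal the true-score covariances, so only the own-variance terms attenuate.
True-score variance = [8.2²·0.57 + 22.1²·0.70] + 39.8684 = 380.214 + 39.8684 = 420.082.
Reliability = 420.082 / 595.518 = 0.705.

0.705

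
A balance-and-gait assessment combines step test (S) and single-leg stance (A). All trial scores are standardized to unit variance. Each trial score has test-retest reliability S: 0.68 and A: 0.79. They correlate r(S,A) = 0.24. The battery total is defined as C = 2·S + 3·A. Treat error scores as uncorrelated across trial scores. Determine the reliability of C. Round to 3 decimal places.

Var(C) = 2² + 3² + 2·[6·0.24] = 13 + 2.88 = 15.88.
Because errors are independent across components, Cov(Tᵢ,Tⱼ) = Cov(Xᵢ,Xⱼ); the off-diagonal part of the true-score variance is the same as above.
True-score variance = [2²·0.68 + 3²·0.79] + 2.88 = 9.83 + 2.88 = 12.71.
Reliability = 12.71 / 15.88 = 0.800.

0.800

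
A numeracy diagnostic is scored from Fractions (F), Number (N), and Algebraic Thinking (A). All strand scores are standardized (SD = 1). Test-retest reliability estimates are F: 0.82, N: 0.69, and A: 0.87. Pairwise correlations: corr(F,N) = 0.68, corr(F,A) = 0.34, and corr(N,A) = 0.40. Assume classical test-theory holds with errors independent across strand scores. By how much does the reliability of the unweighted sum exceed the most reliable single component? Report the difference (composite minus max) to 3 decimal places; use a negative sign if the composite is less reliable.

0.024

Var(sum) = 3 + 2.84 = 5.84; true-score variance = 2.38 + 2.84 = 5.22; composite reliability = 0.8938.
Max component reliability = 0.8700.
Difference = 0.8938 − 0.8700 = 0.024.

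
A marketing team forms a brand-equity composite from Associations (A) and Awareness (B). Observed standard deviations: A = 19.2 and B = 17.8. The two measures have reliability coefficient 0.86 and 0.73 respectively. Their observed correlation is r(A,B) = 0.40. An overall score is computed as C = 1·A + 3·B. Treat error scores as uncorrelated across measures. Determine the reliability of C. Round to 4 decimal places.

Var(C) = 19.2² + 3²·17.8² + 2·[3·19.2·17.8·0.40] = 3220.2 + 820.224 = 4040.42.
Under uncorrelated errors the observed covariances equal the true-score covariances, so only the own-variance terms attenuate.
True-score variance = [19.2²·0.86 + 3²·17.8²·0.73] + 820.224 = 2398.67 + 820.224 = 3218.89.
Reliability = 3218.89 / 4040.42 = 0.7967.

0.7967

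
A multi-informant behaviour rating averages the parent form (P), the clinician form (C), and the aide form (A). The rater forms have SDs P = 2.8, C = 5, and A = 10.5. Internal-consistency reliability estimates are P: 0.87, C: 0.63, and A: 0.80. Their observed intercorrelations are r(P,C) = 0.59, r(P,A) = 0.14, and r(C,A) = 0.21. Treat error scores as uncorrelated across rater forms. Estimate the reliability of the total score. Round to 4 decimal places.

Var(P+C+A) = 2.8² + 5² + 10.5² + 2·[2.8·5·0.59 + 2.8·10.5·0.14 + 5·10.5·0.21] = 143.09 + 46.802 = 189.892.
With uncorrelated errors the cross-covariances are all true-score covariance, so they carry over unchanged; only the diagonal terms shrink to ρᵢσᵢ².
True-score variance = [2.8²·0.87 + 5²·0.63 + 10.5²·0.80] + 46.802 = 110.771 + 46.802 = 157.573.
Reliability = 157.573 / 189.892 = 0.8298.

0.8298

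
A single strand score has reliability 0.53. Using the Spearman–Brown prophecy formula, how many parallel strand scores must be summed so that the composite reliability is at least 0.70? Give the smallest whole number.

3

k ≥ ρ*(1−ρ₁)/(ρ₁(1−ρ*)) = 0.70·0.47 / (0.53·0.30) = 2.069.
Smallest integer k = 3.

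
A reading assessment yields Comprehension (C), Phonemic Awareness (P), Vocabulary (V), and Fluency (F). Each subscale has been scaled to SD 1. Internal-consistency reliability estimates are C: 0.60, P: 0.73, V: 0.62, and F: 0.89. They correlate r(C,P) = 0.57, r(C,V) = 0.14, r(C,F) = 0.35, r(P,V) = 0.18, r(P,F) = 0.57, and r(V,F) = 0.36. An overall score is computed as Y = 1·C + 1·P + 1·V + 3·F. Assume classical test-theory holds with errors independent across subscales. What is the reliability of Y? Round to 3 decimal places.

0.905

Var(Y) = 1 + 1 + 1 + 3² + 2·[0.57 + 0.14 + 3·0.35 + 0.18 + 3·0.57 + 3·0.36] = 12 + 9.46 = 21.46.
Under uncorrelated errors the observed covariances equal the true-score covariances, so only the own-variance terms attenuate.
True-score variance = [0.60 + 0.73 + 0.62 + 3²·0.89] + 9.46 = 9.96 + 9.46 = 19.42.
Reliability = 19.42 / 21.46 = 0.905.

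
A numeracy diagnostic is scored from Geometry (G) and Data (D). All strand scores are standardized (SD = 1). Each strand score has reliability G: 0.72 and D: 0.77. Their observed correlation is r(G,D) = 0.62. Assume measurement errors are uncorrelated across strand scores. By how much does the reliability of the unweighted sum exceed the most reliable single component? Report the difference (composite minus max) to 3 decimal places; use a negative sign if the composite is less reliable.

0.073

Var(sum) = 2 + 1.24 = 3.24; true-score variance = 1.49 + 1.24 = 2.73; composite reliability = 0.8426.
Max component reliability = 0.7700.
Difference = 0.8426 − 0.7700 = 0.073.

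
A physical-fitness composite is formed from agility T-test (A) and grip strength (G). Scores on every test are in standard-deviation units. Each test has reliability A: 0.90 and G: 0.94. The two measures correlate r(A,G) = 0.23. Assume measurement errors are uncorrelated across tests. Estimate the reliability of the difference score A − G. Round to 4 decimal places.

0.8961

Var(A−G) = 1 + 1 − 2·0.23 = 2 − 0.46 = 1.54.
Under uncorrelated errors the observed covariances equal the true-score covariances, so only the own-variance terms attenuate.
True-score variance = [0.90 + 0.94] − 0.46 = 1.84 − 0.46 = 1.38.
Reliability = 1.38 / 1.54 = 0.8961.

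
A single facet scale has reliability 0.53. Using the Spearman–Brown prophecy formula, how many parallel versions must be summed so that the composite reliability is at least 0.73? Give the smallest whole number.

k ≥ ρ*(1−ρ₁)/(ρ₁(1−ρ*)) = 0.73·0.47 / (0.53·0.27) = 2.398.
Smallest integer k = 3.

3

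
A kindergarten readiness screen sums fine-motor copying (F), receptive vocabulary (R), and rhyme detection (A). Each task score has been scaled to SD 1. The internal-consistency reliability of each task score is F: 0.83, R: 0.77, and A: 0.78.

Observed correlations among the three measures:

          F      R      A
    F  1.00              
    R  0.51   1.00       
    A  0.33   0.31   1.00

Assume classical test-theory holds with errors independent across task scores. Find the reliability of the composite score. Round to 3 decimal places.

Var(F+R+A) = 3 + 2·[0.51 + 0.33 + 0.31] = 3 + 2.3 = 5.3.
With uncorrelated errors the cross-covariances are all true-score covariance, so they carry over unchanged; only the diagonal terms shrink to ρᵢσᵢ².
True-score variance = [0.83 + 0.77 + 0.78] + 2.3 = 2.38 + 2.3 = 4.68.
Reliability = 4.68 / 5.3 = 0.883.

0.883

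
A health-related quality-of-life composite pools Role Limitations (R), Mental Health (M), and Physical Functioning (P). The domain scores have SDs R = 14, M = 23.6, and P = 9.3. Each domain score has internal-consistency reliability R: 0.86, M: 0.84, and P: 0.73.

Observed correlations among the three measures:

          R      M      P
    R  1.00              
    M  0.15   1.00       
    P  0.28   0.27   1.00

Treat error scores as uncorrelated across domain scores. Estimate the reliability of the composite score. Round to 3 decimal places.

0.876

Var(R+M+P) = 14² + 23.6² + 9.3² + 2·[14·23.6·0.15 + 14·9.3·0.28 + 23.6·9.3·0.27] = 839.45 + 290.551 = 1130.
Under uncorrelated errors the observed covariances equal the true-score covariances, so only the own-variance terms attenuate.
True-score variance = [14²·0.86 + 23.6²·0.84 + 9.3²·0.73] + 290.551 = 699.544 + 290.551 = 990.095.
Reliability = 990.095 / 1130 = 0.876.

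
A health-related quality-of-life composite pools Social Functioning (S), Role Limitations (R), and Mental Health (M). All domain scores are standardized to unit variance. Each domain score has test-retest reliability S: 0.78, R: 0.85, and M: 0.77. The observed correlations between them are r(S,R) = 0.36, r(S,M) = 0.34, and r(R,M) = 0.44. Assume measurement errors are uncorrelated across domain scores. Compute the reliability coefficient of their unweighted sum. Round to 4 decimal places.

Var(S+R+M) = 3 + 2·[0.36 + 0.34 + 0.44] = 3 + 2.28 = 5.28.
With uncorrelated errors the cross-covariances are all true-score covariance, so they carry over unchanged; only the diagonal terms shrink to ρᵢσᵢ².
True-score variance = [0.78 + 0.85 + 0.77] + 2.28 = 2.4 + 2.28 = 4.68.
Reliability = 4.68 / 5.28 = 0.8864.

0.8864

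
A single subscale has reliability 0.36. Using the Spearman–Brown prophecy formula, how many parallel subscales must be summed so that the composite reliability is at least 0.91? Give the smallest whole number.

18

k ≥ ρ*(1−ρ₁)/(ρ₁(1−ρ*)) = 0.91·0.64 / (0.36·0.09) = 17.975.
Smallest integer k = 18.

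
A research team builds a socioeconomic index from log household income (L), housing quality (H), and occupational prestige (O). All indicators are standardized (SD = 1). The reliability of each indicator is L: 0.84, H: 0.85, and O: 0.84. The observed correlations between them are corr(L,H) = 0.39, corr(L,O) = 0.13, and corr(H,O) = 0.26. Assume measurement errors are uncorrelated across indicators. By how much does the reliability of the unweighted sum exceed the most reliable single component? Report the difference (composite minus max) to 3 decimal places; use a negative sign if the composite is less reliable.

Var(sum) = 3 + 1.56 = 4.56; true-score variance = 2.53 + 1.56 = 4.09; composite reliability = 0.8969.
Max component reliability = 0.8500.
Difference = 0.8969 − 0.8500 = 0.047.

0.047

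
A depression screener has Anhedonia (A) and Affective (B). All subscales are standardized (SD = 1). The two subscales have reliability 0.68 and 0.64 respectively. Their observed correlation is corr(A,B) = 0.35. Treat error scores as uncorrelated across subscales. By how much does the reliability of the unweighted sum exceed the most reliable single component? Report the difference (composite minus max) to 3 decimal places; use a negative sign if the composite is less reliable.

0.068

Var(sum) = 2 + 0.7 = 2.7; true-score variance = 1.32 + 0.7 = 2.02; composite reliability = 0.7481.
Max component reliability = 0.6800.
Difference = 0.7481 − 0.6800 = 0.068.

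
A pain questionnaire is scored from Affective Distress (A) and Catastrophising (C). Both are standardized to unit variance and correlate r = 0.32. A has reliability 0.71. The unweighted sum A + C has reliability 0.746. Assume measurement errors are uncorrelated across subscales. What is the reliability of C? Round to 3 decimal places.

0.619

Var(A+C) = 2 + 2·0.32 = 2.640.
True-score variance = ρ_A + ρ_C + 2·0.32, so 0.746 = (0.71 + ρ_C + 0.64) / 2.640.
ρ_C = 0.746·2.640 − 0.71 − 0.64 = 0.619.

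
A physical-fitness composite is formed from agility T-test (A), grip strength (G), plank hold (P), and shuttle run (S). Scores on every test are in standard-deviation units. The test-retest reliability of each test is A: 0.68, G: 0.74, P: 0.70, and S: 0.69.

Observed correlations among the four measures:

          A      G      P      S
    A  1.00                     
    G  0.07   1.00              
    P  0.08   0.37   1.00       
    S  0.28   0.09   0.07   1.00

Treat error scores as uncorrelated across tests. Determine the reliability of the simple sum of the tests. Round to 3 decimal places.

0.799

Var(A+G+P+S) = 4 + 2·[0.07 + 0.08 + 0.28 + 0.37 + 0.09 + 0.07] = 4 + 1.92 = 5.92.
Because errors are independent across components, Cov(Tᵢ,Tⱼ) = Cov(Xᵢ,Xⱼ); the off-diagonal part of the true-score variance is the same as above.
True-score variance = [0.68 + 0.74 + 0.70 + 0.69] + 1.92 = 2.81 + 1.92 = 4.73.
Reliability = 4.73 / 5.92 = 0.799.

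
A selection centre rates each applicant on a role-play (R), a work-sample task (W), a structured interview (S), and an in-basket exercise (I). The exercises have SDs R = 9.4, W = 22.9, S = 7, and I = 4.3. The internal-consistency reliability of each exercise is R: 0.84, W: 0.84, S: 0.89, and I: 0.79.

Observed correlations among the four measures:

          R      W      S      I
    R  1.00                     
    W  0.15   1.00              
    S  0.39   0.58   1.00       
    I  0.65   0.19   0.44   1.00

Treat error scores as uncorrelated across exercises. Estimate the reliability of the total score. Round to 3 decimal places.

Var(R+W+S+I) = 9.4² + 22.9² + 7² + 4.3² + 2·[9.4·22.9·0.15 + 9.4·7·0.39 + 9.4·4.3·0.65 + 22.9·7·0.58 + 22.9·4.3·0.19 + 7·4.3·0.44] = 680.26 + 418.303 = 1098.56.
Under uncorrelated errors the observed covariances equal the true-score covariances, so only the own-variance terms attenuate.
True-score variance = [9.4²·0.84 + 22.9²·0.84 + 7²·0.89 + 4.3²·0.79] + 418.303 = 572.944 + 418.303 = 991.246.
Reliability = 991.246 / 1098.56 = 0.902.

0.902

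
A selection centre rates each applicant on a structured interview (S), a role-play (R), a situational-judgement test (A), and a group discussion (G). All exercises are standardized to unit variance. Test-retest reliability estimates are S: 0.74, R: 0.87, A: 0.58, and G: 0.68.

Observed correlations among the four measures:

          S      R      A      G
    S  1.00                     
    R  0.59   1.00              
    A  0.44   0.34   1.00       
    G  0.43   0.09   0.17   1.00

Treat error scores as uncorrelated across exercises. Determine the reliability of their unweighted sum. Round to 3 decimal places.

0.861

Var(S+R+A+G) = 4 + 2·[0.59 + 0.44 + 0.43 + 0.34 + 0.09 + 0.17] = 4 + 4.12 = 8.12.
Because errors are independent across components, Cov(Tᵢ,Tⱼ) = Cov(Xᵢ,Xⱼ); the off-diagonal part of the true-score variance is the same as above.
True-score variance = [0.74 + 0.87 + 0.58 + 0.68] + 4.12 = 2.87 + 4.12 = 6.99.
Reliability = 6.99 / 8.12 = 0.861.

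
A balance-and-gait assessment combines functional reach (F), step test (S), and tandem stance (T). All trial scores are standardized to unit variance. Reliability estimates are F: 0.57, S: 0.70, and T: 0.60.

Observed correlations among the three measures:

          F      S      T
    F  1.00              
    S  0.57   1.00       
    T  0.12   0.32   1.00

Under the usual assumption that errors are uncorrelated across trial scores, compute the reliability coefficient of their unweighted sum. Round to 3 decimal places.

Var(F+S+T) = 3 + 2·[0.57 + 0.12 + 0.32] = 3 + 2.02 = 5.02.
With uncorrelated errors the cross-covariances are all true-score covariance, so they carry over unchanged; only the diagonal terms shrink to ρᵢσᵢ².
True-score variance = [0.57 + 0.70 + 0.60] + 2.02 = 1.87 + 2.02 = 3.89.
Reliability = 3.89 / 5.02 = 0.775.

0.775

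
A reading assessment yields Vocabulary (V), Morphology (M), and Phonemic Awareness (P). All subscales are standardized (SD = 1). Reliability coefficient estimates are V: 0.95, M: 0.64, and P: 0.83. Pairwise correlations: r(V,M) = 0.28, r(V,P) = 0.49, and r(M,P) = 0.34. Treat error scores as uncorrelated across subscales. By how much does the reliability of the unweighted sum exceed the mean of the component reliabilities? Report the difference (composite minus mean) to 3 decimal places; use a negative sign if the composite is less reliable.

0.082

Var(sum) = 3 + 2.22 = 5.22; true-score variance = 2.42 + 2.22 = 4.64; composite reliability = 0.8889.
Mean component reliability = 0.8067.
Difference = 0.8889 − 0.8067 = 0.082.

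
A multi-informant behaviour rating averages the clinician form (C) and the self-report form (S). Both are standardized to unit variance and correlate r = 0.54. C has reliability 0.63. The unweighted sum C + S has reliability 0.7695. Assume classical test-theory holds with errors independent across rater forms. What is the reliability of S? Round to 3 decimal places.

Var(C+S) = 2 + 2·0.54 = 3.080.
True-score variance = ρ_C + ρ_S + 2·0.54, so 0.7695 = (0.63 + ρ_S + 1.08) / 3.080.
ρ_S = 0.7695·3.080 − 0.63 − 1.08 = 0.660.

0.660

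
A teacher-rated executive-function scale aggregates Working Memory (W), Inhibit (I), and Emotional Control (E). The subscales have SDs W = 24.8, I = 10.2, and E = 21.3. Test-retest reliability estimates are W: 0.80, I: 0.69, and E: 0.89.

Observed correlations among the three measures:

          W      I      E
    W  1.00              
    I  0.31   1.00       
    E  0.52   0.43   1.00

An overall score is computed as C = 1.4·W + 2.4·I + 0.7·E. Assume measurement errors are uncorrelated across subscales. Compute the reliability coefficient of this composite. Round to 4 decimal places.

0.8675

Var(C) = 1.4²·24.8² + 2.4²·10.2² + 0.7²·21.3² + 2·[3.36·24.8·10.2·0.31 + 0.98·24.8·21.3·0.52 + 1.68·10.2·21.3·0.43] = 2027.06 + 1379.25 = 3406.3.
With uncorrelated errors the cross-covariances are all true-score covariance, so they carry over unchanged; only the diagonal terms shrink to ρᵢσᵢ².
True-score variance = [1.4²·24.8²·0.80 + 2.4²·10.2²·0.69 + 0.7²·21.3²·0.89] + 1379.25 = 1575.73 + 1379.25 = 2954.98.
Reliability = 2954.98 / 3406.3 = 0.8675.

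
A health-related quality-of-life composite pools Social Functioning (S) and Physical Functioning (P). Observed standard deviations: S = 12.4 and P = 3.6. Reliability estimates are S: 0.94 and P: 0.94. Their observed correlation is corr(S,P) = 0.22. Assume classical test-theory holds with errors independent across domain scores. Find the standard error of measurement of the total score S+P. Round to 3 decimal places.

Var(total) = 166.72 + 19.6416 = 186.362.
True-score variance = 156.717 + 19.6416 = 176.358, so reliability = 0.9463.
Error variance = 186.362 − 176.358 = 10.0032; SEM = √10.0032 = 3.163.

3.163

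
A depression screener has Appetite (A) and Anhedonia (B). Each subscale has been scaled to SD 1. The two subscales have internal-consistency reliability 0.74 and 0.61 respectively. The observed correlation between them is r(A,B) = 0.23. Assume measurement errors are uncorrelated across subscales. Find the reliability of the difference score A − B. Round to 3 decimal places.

0.578

Var(A−B) = 1 + 1 − 2·0.23 = 2 − 0.46 = 1.54.
Under uncorrelated errors the observed covariances equal the true-score covariances, so only the own-variance terms attenuate.
True-score variance = [0.74 + 0.61] − 0.46 = 1.35 − 0.46 = 0.89.
Reliability = 0.89 / 1.54 = 0.578.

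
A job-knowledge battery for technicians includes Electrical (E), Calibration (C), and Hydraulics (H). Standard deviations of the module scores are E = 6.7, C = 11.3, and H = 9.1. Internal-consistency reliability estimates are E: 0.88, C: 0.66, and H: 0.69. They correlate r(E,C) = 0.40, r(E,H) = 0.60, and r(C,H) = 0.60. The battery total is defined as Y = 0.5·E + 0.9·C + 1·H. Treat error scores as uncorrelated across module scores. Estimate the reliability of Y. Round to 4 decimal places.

0.8330

Var(Y) = 0.5²·6.7² + 0.9²·11.3² + 9.1² + 2·[0.45·6.7·11.3·0.40 + 0.5·6.7·9.1·0.60 + 0.9·11.3·9.1·0.60] = 197.461 + 174.894 = 372.355.
With uncorrelated errors the cross-covariances are all true-score covariance, so they carry over unchanged; only the diagonal terms shrink to ρᵢσᵢ².
True-score variance = [0.5²·6.7²·0.88 + 0.9²·11.3²·0.66 + 9.1²·0.69] + 174.894 = 135.278 + 174.894 = 310.172.
Reliability = 310.172 / 372.355 = 0.8330.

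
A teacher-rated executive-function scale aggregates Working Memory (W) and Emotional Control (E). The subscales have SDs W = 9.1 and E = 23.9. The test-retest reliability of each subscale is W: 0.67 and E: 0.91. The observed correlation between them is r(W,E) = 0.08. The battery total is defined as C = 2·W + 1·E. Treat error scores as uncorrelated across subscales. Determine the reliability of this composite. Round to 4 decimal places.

Var(C) = 2²·9.1² + 23.9² + 2·[2·9.1·23.9·0.08] = 902.45 + 69.5968 = 972.047.
Because errors are independent across components, Cov(Tᵢ,Tⱼ) = Cov(Xᵢ,Xⱼ); the off-diagonal part of the true-score variance is the same as above.
True-score variance = [2²·9.1²·0.67 + 23.9²·0.91] + 69.5968 = 741.732 + 69.5968 = 811.329.
Reliability = 811.329 / 972.047 = 0.8347.

0.8347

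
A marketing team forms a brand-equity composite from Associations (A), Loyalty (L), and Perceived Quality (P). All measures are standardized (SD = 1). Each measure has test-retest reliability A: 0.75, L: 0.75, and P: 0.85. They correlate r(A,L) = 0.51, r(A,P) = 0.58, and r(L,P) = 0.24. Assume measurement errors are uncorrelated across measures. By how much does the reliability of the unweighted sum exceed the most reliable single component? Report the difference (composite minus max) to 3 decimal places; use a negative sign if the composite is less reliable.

Var(sum) = 3 + 2.66 = 5.66; true-score variance = 2.35 + 2.66 = 5.01; composite reliability = 0.8852.
Max component reliability = 0.8500.
Difference = 0.8852 − 0.8500 = 0.035.

0.035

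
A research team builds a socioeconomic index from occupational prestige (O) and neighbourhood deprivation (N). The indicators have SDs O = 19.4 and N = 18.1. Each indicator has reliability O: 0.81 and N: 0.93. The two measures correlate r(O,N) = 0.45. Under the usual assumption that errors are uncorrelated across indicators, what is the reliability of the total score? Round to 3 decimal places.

0.907

Var(O+N) = 19.4² + 18.1² + 2·[19.4·18.1·0.45] = 703.97 + 316.026 = 1020.
Because errors are independent across components, Cov(Tᵢ,Tⱼ) = Cov(Xᵢ,Xⱼ); the off-diagonal part of the true-score variance is the same as above.
True-score variance = [19.4²·0.81 + 18.1²·0.93] + 316.026 = 609.529 + 316.026 = 925.555.
Reliability = 925.555 / 1020 = 0.907.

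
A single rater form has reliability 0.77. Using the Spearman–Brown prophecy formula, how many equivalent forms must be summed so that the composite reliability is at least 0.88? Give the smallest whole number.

3

k ≥ ρ*(1−ρ₁)/(ρ₁(1−ρ*)) = 0.88·0.23 / (0.77·0.12) = 2.190.
Smallest integer k = 3.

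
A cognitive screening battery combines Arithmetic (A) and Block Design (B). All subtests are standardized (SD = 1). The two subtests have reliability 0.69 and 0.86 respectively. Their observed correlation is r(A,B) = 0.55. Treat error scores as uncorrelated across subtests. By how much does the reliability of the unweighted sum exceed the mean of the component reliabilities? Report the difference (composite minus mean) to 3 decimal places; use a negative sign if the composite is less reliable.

0.080

Var(sum) = 2 + 1.1 = 3.1; true-score variance = 1.55 + 1.1 = 2.65; composite reliability = 0.8548.
Mean component reliability = 0.7750.
Difference = 0.8548 − 0.7750 = 0.080.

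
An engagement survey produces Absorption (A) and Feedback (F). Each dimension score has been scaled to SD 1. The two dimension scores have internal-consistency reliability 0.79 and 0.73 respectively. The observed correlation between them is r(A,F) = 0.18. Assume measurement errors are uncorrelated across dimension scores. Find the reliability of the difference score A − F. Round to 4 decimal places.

0.7073

Var(A−F) = 1 + 1 − 2·0.18 = 2 − 0.36 = 1.64.
Because errors are independent across components, Cov(Tᵢ,Tⱼ) = Cov(Xᵢ,Xⱼ); the off-diagonal part of the true-score variance is the same as above.
True-score variance = [0.79 + 0.73] − 0.36 = 1.52 − 0.36 = 1.16.
Reliability = 1.16 / 1.64 = 0.7073.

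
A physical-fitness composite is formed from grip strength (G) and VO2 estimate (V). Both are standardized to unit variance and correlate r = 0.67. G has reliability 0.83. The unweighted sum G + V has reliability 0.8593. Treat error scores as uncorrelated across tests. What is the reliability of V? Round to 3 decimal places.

Var(G+V) = 2 + 2·0.67 = 3.340.
True-score variance = ρ_G + ρ_V + 2·0.67, so 0.8593 = (0.83 + ρ_V + 1.34) / 3.340.
ρ_V = 0.8593·3.340 − 0.83 − 1.34 = 0.700.

0.700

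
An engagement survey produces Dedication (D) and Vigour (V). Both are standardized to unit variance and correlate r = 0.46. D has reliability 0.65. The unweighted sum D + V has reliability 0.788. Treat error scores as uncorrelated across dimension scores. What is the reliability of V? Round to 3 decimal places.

Var(D+V) = 2 + 2·0.46 = 2.920.
True-score variance = ρ_D + ρ_V + 2·0.46, so 0.788 = (0.65 + ρ_V + 0.92) / 2.920.
ρ_V = 0.788·2.920 − 0.65 − 0.92 = 0.731.

0.731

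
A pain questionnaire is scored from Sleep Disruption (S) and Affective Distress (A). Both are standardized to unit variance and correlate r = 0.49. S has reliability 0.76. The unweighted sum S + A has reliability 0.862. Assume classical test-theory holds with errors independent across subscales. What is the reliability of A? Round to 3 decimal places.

0.829

Var(S+A) = 2 + 2·0.49 = 2.980.
True-score variance = ρ_S + ρ_A + 2·0.49, so 0.862 = (0.76 + ρ_A + 0.98) / 2.980.
ρ_A = 0.862·2.980 − 0.76 − 0.98 = 0.829.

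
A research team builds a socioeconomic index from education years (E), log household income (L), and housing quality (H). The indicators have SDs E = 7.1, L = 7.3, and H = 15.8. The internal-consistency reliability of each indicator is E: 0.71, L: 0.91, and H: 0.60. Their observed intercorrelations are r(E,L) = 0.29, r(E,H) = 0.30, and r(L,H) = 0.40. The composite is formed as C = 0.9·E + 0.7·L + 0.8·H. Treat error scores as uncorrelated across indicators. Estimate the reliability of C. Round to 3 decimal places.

Var(C) = 0.9²·7.1² + 0.7²·7.3² + 0.8²·15.8² + 2·[0.63·7.1·7.3·0.29 + 0.72·7.1·15.8·0.30 + 0.56·7.3·15.8·0.40] = 226.714 + 119.073 = 345.787.
Under uncorrelated errors the observed covariances equal the true-score covariances, so only the own-variance terms attenuate.
True-score variance = [0.9²·7.1²·0.71 + 0.7²·7.3²·0.91 + 0.8²·15.8²·0.60] + 119.073 = 148.615 + 119.073 = 267.687.
Reliability = 267.687 / 345.787 = 0.774.

0.774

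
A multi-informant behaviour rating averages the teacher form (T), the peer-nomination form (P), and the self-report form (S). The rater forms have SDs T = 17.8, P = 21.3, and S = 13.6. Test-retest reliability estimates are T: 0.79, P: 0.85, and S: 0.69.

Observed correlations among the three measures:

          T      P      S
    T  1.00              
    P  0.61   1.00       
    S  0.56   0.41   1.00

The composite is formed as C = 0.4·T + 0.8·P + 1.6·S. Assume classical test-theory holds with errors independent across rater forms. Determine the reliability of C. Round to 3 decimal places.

Var(C) = 0.4²·17.8² + 0.8²·21.3² + 1.6²·13.6² + 2·[0.32·17.8·21.3·0.61 + 0.64·17.8·13.6·0.56 + 1.28·21.3·13.6·0.41] = 814.554 + 625.587 = 1440.14.
Under uncorrelated errors the observed covariances equal the true-score covariances, so only the own-variance terms attenuate.
True-score variance = [0.4²·17.8²·0.79 + 0.8²·21.3²·0.85 + 1.6²·13.6²·0.69] + 625.587 = 613.569 + 625.587 = 1239.16.
Reliability = 1239.16 / 1440.14 = 0.860.

0.860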